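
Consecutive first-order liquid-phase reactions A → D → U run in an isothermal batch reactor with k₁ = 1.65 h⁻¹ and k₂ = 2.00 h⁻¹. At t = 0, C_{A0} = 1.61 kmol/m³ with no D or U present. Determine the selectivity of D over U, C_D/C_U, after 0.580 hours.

For first-order series with pure A initially, C_D(t) = k₁C_{A0}/(k₂−k₁)·(e^(−k₁t) − e^(−k₂t)).
e^(−k₁t) = e^(−1.65×0.580) = e^(−0.9570) = 0.3840; e^(−k₂t) = e^(−1.160) = 0.3135.
C_D = 1.65×1.61/(2.00−1.65) × (0.3840−0.3135) = 7.590×0.07056 = 0.5355 kmol/m³.
C_A = C_{A0}e^(−k₁t) = 0.6183 kmol/m³, so C_U = C_{A0}−C_A−C_D = 0.4562 kmol/m³; C_D/C_U = 1.17.

1.17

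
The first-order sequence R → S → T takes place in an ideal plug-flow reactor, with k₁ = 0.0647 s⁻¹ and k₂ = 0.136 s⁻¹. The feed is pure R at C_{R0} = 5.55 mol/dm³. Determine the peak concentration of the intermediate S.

Evaluating C_S at τ_opt = ln(k₂/k₁)/(k₂−k₁) gives C_{S,max}/C_{R0} = (k₁/k₂)^[k₂/(k₂−k₁)].
= (0.0647/0.136)^(0.136/(0.136−0.0647)) = (0.4757)^(1.907) = 0.2424.
C_{S,max} = 0.2424×5.55 = 1.35 mol/dm³.

1.35 mol/dm³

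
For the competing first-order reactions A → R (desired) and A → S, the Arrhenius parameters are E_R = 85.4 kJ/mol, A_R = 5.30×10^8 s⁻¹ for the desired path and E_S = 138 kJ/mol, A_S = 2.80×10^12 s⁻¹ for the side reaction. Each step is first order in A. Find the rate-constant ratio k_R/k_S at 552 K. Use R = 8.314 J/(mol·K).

18.0

k_R/k_S = (A_R/A_S)·exp[−(E_R−E_S)/(RT)] = (A_R/A_S)·exp[(E_S−E_R)/(RT)].
(E_S−E_R)/(RT) = (138−85.4)×10³/(8.314×552) = 52600/4589 = 11.46.
k_R/k_S = (5.30×10^8/2.80×10^12)·exp(11.46) = 1.893×10^-4 × 94975 = 18.0.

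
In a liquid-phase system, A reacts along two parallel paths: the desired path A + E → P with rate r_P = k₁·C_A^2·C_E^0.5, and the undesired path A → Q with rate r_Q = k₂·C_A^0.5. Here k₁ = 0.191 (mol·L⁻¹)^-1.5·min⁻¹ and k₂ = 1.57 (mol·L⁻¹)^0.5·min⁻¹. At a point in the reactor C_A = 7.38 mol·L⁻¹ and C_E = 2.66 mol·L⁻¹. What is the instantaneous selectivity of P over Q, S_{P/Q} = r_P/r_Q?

S_{P/Q} = r_P/r_Q = (k₁·C_A^2·C_E^0.5)/(k₂·C_A^0.5) = (k₁/k₂)·C_A^1.5·C_E^0.5.
= (0.191×7.380^2×2.660^0.5) / (1.57×7.380^0.5) = 16.97/4.265 = 3.98.

3.98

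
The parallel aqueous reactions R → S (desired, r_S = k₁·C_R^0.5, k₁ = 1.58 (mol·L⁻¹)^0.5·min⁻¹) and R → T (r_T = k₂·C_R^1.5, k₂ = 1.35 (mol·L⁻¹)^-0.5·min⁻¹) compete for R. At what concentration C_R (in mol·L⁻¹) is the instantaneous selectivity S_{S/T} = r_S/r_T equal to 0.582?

S_{S/T} = (k₁/k₂)·C_R⁻¹ ⇒ C_R = (S·k₂/k₁)^(-1).
= (0.582×1.35/1.58)^(-1) = (0.4973)^(-1) = 2.01 mol·L⁻¹.

2.01 mol·L⁻¹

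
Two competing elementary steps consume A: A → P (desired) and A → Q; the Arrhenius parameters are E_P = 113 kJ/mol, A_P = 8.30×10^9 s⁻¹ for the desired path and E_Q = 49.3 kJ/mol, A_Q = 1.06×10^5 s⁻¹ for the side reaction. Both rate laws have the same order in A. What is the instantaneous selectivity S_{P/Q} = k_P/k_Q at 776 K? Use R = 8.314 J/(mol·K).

4.03

Since both paths have the same order in A, the concentration cancels and S_{P/Q} = k_P/k_Q = (A_P/A_Q)·exp[(E_Q−E_P)/(RT)].
(E_Q−E_P)/(RT) = (49.3−113)×10³/(8.314×776) = -63700/6452 = -9.873.
k_P/k_Q = (8.30×10^9/1.06×10^5)·exp(-9.873) = 78302 × 5.153×10^-5 = 4.03.
Since E_P > E_Q, raising the temperature improves selectivity toward P.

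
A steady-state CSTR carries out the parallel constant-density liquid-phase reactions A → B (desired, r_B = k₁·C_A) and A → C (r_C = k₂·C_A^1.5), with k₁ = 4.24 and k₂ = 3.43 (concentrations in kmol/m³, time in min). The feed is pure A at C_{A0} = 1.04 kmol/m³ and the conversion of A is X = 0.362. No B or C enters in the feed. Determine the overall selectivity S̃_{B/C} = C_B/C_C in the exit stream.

Exit C_A = C_{A0}(1−X) = 1.04×0.638 = 0.6635 kmol/m³.
In a CSTR the entire volume is at exit conditions, so r_B = 4.24×0.6635 = 2.813 and r_C = 3.43×0.6635^1.5 = 1.854.
Overall selectivity = C_B/C_C = r_Bτ/(r_Cτ) = r_B/r_C = 1.52.

1.52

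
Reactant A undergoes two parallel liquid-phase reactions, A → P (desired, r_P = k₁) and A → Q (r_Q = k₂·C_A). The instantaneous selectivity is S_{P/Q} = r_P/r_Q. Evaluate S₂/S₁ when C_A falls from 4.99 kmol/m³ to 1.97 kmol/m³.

S_{P/Q} = (k₁/k₂)·C_A⁻¹, so S₂/S₁ = (C_{A,2}/C_{A,1})⁻¹.
= 4.99/1.97 = 2.53.

2.53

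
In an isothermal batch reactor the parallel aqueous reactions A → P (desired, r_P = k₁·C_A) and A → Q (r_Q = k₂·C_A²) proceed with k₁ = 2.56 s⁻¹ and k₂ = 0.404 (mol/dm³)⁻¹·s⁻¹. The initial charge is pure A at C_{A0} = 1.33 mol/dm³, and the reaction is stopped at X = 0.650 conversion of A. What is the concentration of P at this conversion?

0.758 mol/dm³

C_A = C_{A0}(1−X) = 0.4655 mol/dm³.
Along a PFR/batch, dC_P/dC_A = −r_P/(r_P+r_Q) = −k₁/(k₁+k₂·C_A).
Integrating from C_{A0} to C_A: C_P = (2.56/0.404)·ln[(2.56+0.404·1.33)/(2.56+0.404·0.465)] = 6.337·ln(3.097/2.748) = 0.7581 mol/dm³.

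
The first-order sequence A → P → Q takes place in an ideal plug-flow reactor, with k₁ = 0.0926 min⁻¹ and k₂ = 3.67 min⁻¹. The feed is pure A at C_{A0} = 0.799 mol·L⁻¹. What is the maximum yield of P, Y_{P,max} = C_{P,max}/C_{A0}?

0.0229

Evaluating C_P at τ_opt = ln(k₂/k₁)/(k₂−k₁) gives C_{P,max}/C_{A0} = (k₁/k₂)^[k₂/(k₂−k₁)].
= (0.0926/3.67)^(3.67/(3.67−0.0926)) = (0.02523)^(1.026) = 0.02294.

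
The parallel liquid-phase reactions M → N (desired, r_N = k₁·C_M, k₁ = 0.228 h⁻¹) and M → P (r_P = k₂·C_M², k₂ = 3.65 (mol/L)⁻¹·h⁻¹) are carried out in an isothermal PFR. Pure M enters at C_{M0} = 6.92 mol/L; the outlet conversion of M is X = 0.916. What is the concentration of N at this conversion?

0.149 mol/L

C_M = C_{M0}(1−X) = 0.5813 mol/L.
Along a PFR/batch, dC_N/dC_M = −r_N/(r_N+r_P) = −k₁/(k₁+k₂·C_M).
Integrating from C_{M0} to C_M: C_N = (0.228/3.65)·ln[(0.228+3.65·6.92)/(0.228+3.65·0.581)] = 0.06247·ln(25.49/2.350) = 0.1489 mol/L.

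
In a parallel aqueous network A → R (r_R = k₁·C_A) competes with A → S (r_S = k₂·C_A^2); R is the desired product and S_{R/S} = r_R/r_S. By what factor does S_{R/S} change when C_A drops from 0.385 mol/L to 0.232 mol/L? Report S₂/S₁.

1.66

S_{R/S} = (k₁/k₂)·C_A⁻¹, so S₂/S₁ = (C_{A,2}/C_{A,1})⁻¹.
= 0.385/0.232 = 1.66.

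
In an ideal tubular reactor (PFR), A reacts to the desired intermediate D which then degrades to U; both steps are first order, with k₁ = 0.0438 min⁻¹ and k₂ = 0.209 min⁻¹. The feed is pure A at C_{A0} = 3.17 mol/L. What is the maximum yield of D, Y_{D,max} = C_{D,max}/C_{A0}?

0.138

Evaluating C_D at τ_opt = ln(k₂/k₁)/(k₂−k₁) gives C_{D,max}/C_{A0} = (k₁/k₂)^[k₂/(k₂−k₁)].
= (0.0438/0.209)^(0.209/(0.209−0.0438)) = (0.2096)^(1.265) = 0.1385.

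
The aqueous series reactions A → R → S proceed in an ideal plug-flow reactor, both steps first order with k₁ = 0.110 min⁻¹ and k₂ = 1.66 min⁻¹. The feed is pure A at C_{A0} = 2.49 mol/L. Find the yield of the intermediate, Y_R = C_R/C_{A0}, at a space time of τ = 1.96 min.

Solving the coupled first-order balances gives C_R(τ) = [k₁/(k₂−k₁)]·C_{A0}·(e^(−k₁τ) − e^(−k₂τ)).
e^(−k₁τ) = e^(−0.110×1.96) = e^(−0.2156) = 0.8061; e^(−k₂τ) = e^(−3.254) = 0.03863.
C_R = 0.110×2.49/(1.66−0.110) × (0.8061−0.03863) = 0.1767×0.7674 = 0.1356 mol/L.
Y_R = C_R/C_{A0} = 0.1356/2.49 = 0.0545.

0.0545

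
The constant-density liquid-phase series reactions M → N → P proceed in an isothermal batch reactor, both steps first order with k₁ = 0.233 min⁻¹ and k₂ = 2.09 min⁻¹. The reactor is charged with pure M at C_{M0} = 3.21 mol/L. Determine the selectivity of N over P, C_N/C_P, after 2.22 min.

For first-order series with pure M initially, C_N(t) = k₁C_{M0}/(k₂−k₁)·(e^(−k₁t) − e^(−k₂t)).
e^(−k₁t) = e^(−0.233×2.22) = e^(−0.5173) = 0.5962; e^(−k₂t) = e^(−4.640) = 0.009660.
C_N = 0.233×3.21/(2.09−0.233) × (0.5962−0.009660) = 0.4028×0.5865 = 0.2362 mol/L.
C_M = C_{M0}e^(−k₁t) = 1.914 mol/L, so C_P = C_{M0}−C_M−C_N = 1.060 mol/L; C_N/C_P = 0.223.

0.223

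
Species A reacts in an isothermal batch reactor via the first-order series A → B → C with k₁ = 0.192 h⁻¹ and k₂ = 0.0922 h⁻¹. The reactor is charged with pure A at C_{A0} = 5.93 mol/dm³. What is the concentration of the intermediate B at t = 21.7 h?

Solving the coupled first-order balances gives C_B(t) = [k₁/(k₂−k₁)]·C_{A0}·(e^(−k₁t) − e^(−k₂t)).
e^(−k₁t) = e^(−0.192×21.7) = e^(−4.166) = 0.01551; e^(−k₂t) = e^(−2.001) = 0.1352.
C_B = 0.192×5.93/(0.0922−0.192) × (0.01551−0.1352) = (-11.41)×(-0.1197) = 1.366 mol/dm³.

1.37 mol/dm³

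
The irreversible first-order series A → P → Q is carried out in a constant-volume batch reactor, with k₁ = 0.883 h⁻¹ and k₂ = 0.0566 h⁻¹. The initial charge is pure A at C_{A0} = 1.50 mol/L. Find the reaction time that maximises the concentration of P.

The intermediate peaks when r₁ = r₂, i.e. k₁e^(−k₁t) = k₂e^(−k₂t), giving t_opt = ln(k₂/k₁)/(k₂−k₁).
= ln(0.0566/0.883)/(0.0566−0.883) = ln(0.06410)/-0.8264 = -2.747/-0.8264 = 3.32 h.

3.32 h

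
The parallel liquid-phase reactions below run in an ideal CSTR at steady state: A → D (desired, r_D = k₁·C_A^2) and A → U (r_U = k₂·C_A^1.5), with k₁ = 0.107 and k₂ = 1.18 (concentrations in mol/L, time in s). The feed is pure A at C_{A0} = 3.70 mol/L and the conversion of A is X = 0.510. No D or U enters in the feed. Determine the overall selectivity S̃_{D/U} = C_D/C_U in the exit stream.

Exit C_A = C_{A0}(1−X) = 3.70×0.490 = 1.813 mol/L.
In a CSTR the entire volume is at exit conditions, so r_D = 0.107×1.813^2 = 0.3517 and r_U = 1.18×1.813^1.5 = 2.881.
Overall selectivity = C_D/C_U = r_Dτ/(r_Uτ) = r_D/r_U = 0.122.

0.122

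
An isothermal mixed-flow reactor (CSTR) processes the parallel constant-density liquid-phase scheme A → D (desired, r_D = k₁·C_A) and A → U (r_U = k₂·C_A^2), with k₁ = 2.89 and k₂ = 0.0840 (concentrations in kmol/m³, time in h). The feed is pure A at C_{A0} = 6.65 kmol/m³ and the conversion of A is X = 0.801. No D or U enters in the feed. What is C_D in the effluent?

5.13 kmol/m³

Exit C_A = C_{A0}(1−X) = 6.65×0.199 = 1.323 kmol/m³.
In a CSTR the entire volume is at exit conditions, so r_D = 2.89×1.323 = 3.824 and r_U = 0.0840×1.323^2 = 0.1471.
Fraction of consumed A going to D: r_D/(r_D+r_U) = 0.9630.
C_D = 0.9630·C_{A0}·X = 0.9630×6.65×0.801 = 5.13 kmol/m³.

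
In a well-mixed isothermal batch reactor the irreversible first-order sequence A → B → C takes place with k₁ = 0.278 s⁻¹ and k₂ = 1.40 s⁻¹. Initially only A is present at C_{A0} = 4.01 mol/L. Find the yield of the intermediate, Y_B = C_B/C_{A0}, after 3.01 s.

0.104

The intermediate concentration in a first-order A→B→C sequence is C_B = k₁C_{A0}(e^(−k₁t) − e^(−k₂t))/(k₂−k₁).
e^(−k₁t) = e^(−0.278×3.01) = e^(−0.8368) = 0.4331; e^(−k₂t) = e^(−4.214) = 0.01479.
C_B = 0.278×4.01/(1.40−0.278) × (0.4331−0.01479) = 0.9936×0.4183 = 0.4156 mol/L.
Y_B = C_B/C_{A0} = 0.4156/4.01 = 0.104.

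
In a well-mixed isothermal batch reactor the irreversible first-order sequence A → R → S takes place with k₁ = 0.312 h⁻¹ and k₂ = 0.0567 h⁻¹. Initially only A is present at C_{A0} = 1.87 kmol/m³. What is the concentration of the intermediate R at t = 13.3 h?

1.04 kmol/m³

Solving the coupled first-order balances gives C_R(t) = [k₁/(k₂−k₁)]·C_{A0}·(e^(−k₁t) − e^(−k₂t)).
e^(−k₁t) = e^(−0.312×13.3) = e^(−4.150) = 0.01577; e^(−k₂t) = e^(−0.7541) = 0.4704.
C_R = 0.312×1.87/(0.0567−0.312) × (0.01577−0.4704) = (-2.285)×(-0.4547) = 1.039 kmol/m³.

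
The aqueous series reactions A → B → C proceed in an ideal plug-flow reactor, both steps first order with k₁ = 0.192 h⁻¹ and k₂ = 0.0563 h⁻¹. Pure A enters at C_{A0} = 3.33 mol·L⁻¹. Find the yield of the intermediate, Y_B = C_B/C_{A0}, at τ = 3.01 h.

The intermediate concentration in a first-order A→B→C sequence is C_B = k₁C_{A0}(e^(−k₁τ) − e^(−k₂τ))/(k₂−k₁).
e^(−k₁τ) = e^(−0.192×3.01) = e^(−0.5779) = 0.5611; e^(−k₂τ) = e^(−0.1695) = 0.8441.
C_B = 0.192×3.33/(0.0563−0.192) × (0.5611−0.8441) = (-4.712)×(-0.2831) = 1.334 mol·L⁻¹.
Y_B = C_B/C_{A0} = 1.334/3.33 = 0.400.

0.400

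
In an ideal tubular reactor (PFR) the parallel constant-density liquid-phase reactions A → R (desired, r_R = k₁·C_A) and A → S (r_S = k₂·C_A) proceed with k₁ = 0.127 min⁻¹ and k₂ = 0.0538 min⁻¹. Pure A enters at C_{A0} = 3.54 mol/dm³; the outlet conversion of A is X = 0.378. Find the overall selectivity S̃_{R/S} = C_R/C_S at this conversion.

C_A = C_{A0}(1−X) = 2.202 mol/dm³.
Both paths are first order in A, so the instantaneous fraction to R is constant: dC_R/d(−C_A) = k₁/(k₁+k₂) = 0.7024.
C_R = 0.7024·(C_{A0}−C_A) = 0.7024×1.338 = 0.940 mol/dm³.
C_S = (C_{A0}−C_A)−C_R = 0.3982 mol/dm³; S̃_{R/S} = 0.9399/0.3982 = 2.36.

2.36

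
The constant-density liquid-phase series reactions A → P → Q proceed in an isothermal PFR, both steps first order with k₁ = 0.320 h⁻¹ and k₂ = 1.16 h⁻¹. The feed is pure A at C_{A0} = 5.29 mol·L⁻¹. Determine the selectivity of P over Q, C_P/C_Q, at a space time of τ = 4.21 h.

Solving the coupled first-order balances gives C_P(τ) = [k₁/(k₂−k₁)]·C_{A0}·(e^(−k₁τ) − e^(−k₂τ)).
e^(−k₁τ) = e^(−0.320×4.21) = e^(−1.347) = 0.2600; e^(−k₂τ) = e^(−4.884) = 0.007570.
C_P = 0.320×5.29/(1.16−0.320) × (0.2600−0.007570) = 2.015×0.2524 = 0.5086 mol·L⁻¹.
C_A = C_{A0}e^(−k₁τ) = 1.375 mol·L⁻¹, so C_Q = C_{A0}−C_A−C_P = 3.406 mol·L⁻¹; C_P/C_Q = 0.149.

0.149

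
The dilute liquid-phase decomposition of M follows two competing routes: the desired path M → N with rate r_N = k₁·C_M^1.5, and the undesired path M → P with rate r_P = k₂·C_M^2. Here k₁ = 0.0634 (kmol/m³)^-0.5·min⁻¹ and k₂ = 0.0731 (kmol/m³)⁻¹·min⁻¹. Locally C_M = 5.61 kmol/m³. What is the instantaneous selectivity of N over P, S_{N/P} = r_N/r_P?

0.366

S_{N/P} = r_N/r_P = (k₁·C_M^1.5)/(k₂·C_M^2) = (k₁/k₂)·C_M^-0.5.
= (0.0634×5.610^1.5) / (0.0731×5.610^2) = 0.8424/2.301 = 0.366.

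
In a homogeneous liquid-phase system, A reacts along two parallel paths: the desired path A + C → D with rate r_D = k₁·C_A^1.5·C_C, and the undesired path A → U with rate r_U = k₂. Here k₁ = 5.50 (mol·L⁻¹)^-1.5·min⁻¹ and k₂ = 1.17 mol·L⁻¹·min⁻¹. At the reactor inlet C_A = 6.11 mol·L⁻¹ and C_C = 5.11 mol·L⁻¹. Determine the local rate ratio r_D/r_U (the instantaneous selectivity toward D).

S_{D/U} = r_D/r_U = (k₁·C_A^1.5·C_C)/(k₂) = (k₁/k₂)·C_A^1.5·C_C.
= (5.50×6.110^1.5×5.110) / (1.17) = 424.5/1.170 = 363.
Since the desired path is higher order in A, keeping C_A high (PFR or concentrated feed) favours D.

363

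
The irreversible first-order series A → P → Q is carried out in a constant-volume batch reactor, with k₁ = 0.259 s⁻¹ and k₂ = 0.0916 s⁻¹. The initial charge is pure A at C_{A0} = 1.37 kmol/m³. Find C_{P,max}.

0.776 kmol/m³

For a first-order series the maximum intermediate yield is C_{P,max}/C_{A0} = (k₁/k₂)^[k₂/(k₂−k₁)].
= (0.259/0.0916)^(0.0916/(0.0916−0.259)) = (2.828)^(-0.5472) = 0.5662.
C_{P,max} = 0.5662×1.37 = 0.776 kmol/m³.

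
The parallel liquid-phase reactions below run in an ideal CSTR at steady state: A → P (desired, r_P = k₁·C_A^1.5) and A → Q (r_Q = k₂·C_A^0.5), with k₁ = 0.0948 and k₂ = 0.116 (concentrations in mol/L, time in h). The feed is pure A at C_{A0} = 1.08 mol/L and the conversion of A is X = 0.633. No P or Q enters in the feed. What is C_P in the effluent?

Exit C_A = C_{A0}(1−X) = 1.08×0.367 = 0.3964 mol/L.
Rates in a CSTR are evaluated at the outlet concentration: r_P = 0.0948×0.3964^1.5 = 0.02366, r_Q = 0.116×0.3964^0.5 = 0.07303.
Fraction of consumed A going to P: r_P/(r_P+r_Q) = 0.2447.
C_P = 0.2447·C_{A0}·X = 0.2447×1.08×0.633 = 0.167 mol/L.

0.167 mol/L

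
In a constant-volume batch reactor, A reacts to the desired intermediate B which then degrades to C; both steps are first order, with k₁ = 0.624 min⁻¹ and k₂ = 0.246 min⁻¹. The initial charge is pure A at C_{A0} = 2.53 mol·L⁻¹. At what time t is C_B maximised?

2.46 min

For first-order series the maximum of C_B occurs at t_opt = ln(k₂/k₁)/(k₂−k₁).
= ln(0.246/0.624)/(0.246−0.624) = ln(0.3942)/-0.3780 = -0.9308/-0.3780 = 2.46 min.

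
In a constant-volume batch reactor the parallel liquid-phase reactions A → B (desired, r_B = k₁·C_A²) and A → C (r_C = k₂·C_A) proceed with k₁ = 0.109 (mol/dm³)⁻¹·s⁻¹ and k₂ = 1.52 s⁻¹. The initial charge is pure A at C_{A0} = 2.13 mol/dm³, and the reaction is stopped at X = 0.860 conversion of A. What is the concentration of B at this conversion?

0.145 mol/dm³

C_A = C_{A0}(1−X) = 0.2982 mol/dm³.
Along a PFR/batch, dC_C/dC_A = −r_C/(r_B+r_C) = −k₂/(k₂+k₁·C_A).
Integrating from C_{A0} to C_A: C_C = (1.52/0.109)·ln[(1.52+0.109·2.13)/(1.52+0.109·0.298)] = 13.94·ln(1.752/1.553) = 1.687 mol/dm³.
Then C_B = (C_{A0}−C_A) − C_C = 1.832 − 1.687 = 0.1447 mol/dm³.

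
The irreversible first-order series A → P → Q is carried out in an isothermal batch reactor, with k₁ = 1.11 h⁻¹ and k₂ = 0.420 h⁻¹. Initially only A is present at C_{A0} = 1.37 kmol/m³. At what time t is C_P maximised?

Setting dC_P/dt = 0 gives t_opt = ln(k₂/k₁)/(k₂−k₁).
= ln(0.420/1.11)/(0.420−1.11) = ln(0.3784)/-0.6900 = -0.9719/-0.6900 = 1.41 h.

1.41 h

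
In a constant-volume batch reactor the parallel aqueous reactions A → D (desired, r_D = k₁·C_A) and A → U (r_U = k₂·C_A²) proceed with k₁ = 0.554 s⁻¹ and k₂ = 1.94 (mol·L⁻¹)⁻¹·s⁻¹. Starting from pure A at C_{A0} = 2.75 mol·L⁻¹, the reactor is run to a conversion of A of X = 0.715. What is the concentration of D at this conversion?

C_A = C_{A0}(1−X) = 0.7838 mol·L⁻¹.
Along a PFR/batch, dC_D/dC_A = −r_D/(r_D+r_U) = −k₁/(k₁+k₂·C_A).
Integrating from C_{A0} to C_A: C_D = (0.554/1.94)·ln[(0.554+1.94·2.75)/(0.554+1.94·0.784)] = 0.2856·ln(5.889/2.074) = 0.2980 mol·L⁻¹.

0.298 mol·L⁻¹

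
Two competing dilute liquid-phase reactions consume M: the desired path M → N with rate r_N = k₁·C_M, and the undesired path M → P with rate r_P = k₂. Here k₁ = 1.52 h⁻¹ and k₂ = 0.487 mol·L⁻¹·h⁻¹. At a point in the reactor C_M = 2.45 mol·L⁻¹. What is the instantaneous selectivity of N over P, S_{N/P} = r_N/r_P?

S_{N/P} = r_N/r_P = (k₁·C_M)/(k₂) = (k₁/k₂)·C_M.
= (1.52×2.450) / (0.487) = 3.724/0.4870 = 7.65.
Since the desired path is higher order in M, keeping C_M high (PFR or concentrated feed) favours N.

7.65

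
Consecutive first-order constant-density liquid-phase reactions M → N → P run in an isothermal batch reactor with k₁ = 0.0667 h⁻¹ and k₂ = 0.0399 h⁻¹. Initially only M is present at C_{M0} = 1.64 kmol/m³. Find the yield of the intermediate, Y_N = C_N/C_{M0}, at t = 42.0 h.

Solving the coupled first-order balances gives C_N(t) = [k₁/(k₂−k₁)]·C_{M0}·(e^(−k₁t) − e^(−k₂t)).
e^(−k₁t) = e^(−0.0667×42.0) = e^(−2.801) = 0.06072; e^(−k₂t) = e^(−1.676) = 0.1872.
C_N = 0.0667×1.64/(0.0399−0.0667) × (0.06072−0.1872) = (-4.082)×(-0.1264) = 0.5161 kmol/m³.
Y_N = C_N/C_{M0} = 0.5161/1.64 = 0.315.

0.315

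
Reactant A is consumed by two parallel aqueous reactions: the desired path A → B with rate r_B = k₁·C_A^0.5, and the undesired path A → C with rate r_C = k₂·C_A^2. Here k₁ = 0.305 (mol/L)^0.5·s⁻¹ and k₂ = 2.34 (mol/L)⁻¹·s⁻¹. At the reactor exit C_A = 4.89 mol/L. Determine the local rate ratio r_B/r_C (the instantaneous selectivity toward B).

0.0121

S_{B/C} = r_B/r_C = (k₁·C_A^0.5)/(k₂·C_A^2) = (k₁/k₂)·C_A^-1.5.
= (0.305×4.890^0.5) / (2.34×4.890^2) = 0.6745/55.95 = 0.0121.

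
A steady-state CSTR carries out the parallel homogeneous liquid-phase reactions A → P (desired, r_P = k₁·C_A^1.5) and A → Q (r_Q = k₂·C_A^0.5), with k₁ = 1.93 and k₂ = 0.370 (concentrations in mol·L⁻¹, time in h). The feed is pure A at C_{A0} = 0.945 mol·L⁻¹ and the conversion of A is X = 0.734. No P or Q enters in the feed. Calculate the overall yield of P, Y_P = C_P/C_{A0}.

Exit C_A = C_{A0}(1−X) = 0.945×0.266 = 0.2514 mol·L⁻¹.
In a CSTR the entire volume is at exit conditions, so r_P = 1.93×0.2514^1.5 = 0.2432 and r_Q = 0.370×0.2514^0.5 = 0.1855.
Fraction of consumed A going to P: r_P/(r_P+r_Q) = 0.5673.
C_P = 0.5673·C_{A0}·X = 0.5673×0.945×0.734 = 0.394 mol·L⁻¹; Y_P = C_P/C_{A0} = 0.416.

0.416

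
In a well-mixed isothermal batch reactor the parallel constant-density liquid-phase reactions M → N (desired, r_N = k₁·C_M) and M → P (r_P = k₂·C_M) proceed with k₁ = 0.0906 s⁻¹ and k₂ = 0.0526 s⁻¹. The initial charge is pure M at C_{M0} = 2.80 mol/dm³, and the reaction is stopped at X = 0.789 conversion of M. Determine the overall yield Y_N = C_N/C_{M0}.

C_M = C_{M0}(1−X) = 0.5908 mol/dm³.
Both paths are first order in M, so the instantaneous fraction to N is constant: dC_N/d(−C_M) = k₁/(k₁+k₂) = 0.6327.
C_N = 0.6327·(C_{M0}−C_M) = 0.6327×2.209 = 1.40 mol/dm³.
Y_N = C_N/C_{M0} = 1.398/2.80 = 0.499.

0.499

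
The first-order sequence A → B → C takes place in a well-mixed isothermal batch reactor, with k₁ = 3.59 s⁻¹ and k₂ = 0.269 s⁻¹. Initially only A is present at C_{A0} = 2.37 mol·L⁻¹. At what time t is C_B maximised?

The intermediate peaks when r₁ = r₂, i.e. k₁e^(−k₁t) = k₂e^(−k₂t), giving t_opt = ln(k₂/k₁)/(k₂−k₁).
= ln(0.269/3.59)/(0.269−3.59) = ln(0.07493)/-3.321 = -2.591/-3.321 = 0.780 s.

0.780 s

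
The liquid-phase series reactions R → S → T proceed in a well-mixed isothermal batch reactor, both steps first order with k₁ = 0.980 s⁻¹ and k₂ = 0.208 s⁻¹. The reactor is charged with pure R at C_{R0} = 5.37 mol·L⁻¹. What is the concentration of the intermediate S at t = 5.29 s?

2.23 mol·L⁻¹

The intermediate concentration in a first-order A→B→C sequence is C_S = k₁C_{R0}(e^(−k₁t) − e^(−k₂t))/(k₂−k₁).
e^(−k₁t) = e^(−0.980×5.29) = e^(−5.184) = 0.005604; e^(−k₂t) = e^(−1.100) = 0.3328.
C_S = 0.980×5.37/(0.208−0.980) × (0.005604−0.3328) = (-6.817)×(-0.3272) = 2.230 mol·L⁻¹.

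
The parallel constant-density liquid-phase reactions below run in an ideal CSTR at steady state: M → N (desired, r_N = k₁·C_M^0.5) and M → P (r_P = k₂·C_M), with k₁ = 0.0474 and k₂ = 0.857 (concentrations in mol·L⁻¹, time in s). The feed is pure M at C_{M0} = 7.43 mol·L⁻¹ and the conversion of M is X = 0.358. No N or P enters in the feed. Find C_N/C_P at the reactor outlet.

0.0253

Exit C_M = C_{M0}(1−X) = 7.43×0.642 = 4.770 mol·L⁻¹.
Rates in a CSTR are evaluated at the outlet concentration: r_N = 0.0474×4.770^0.5 = 0.1035, r_P = 0.857×4.770 = 4.088.
Overall selectivity = C_N/C_P = r_Nτ/(r_Pτ) = r_N/r_P = 0.0253.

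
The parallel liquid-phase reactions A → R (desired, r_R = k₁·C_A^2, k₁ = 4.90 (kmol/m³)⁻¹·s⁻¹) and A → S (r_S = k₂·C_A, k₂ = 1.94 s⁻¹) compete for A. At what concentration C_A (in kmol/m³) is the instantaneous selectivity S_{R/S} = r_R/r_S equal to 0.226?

S_{R/S} = (k₁/k₂)·C_A ⇒ C_A = S·k₂/k₁.
= 0.226×1.94/4.90 = 0.0895 kmol/m³.

0.0895 kmol/m³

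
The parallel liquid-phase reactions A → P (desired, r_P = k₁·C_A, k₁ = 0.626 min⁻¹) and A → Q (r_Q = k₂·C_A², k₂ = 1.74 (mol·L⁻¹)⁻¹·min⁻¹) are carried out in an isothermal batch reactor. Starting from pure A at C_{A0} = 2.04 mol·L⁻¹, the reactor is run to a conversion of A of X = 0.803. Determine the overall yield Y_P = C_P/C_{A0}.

0.202

C_A = C_{A0}(1−X) = 0.4019 mol·L⁻¹.
Along a PFR/batch, dC_P/dC_A = −r_P/(r_P+r_Q) = −k₁/(k₁+k₂·C_A).
Integrating from C_{A0} to C_A: C_P = (0.626/1.74)·ln[(0.626+1.74·2.04)/(0.626+1.74·0.402)] = 0.3598·ln(4.176/1.325) = 0.4129 mol·L⁻¹.
Y_P = C_P/C_{A0} = 0.4129/2.04 = 0.202.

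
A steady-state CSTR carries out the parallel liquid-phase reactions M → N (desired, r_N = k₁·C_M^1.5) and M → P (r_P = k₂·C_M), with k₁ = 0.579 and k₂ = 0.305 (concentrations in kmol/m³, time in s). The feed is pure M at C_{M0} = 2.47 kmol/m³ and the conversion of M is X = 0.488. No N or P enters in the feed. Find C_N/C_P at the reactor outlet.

Exit C_M = C_{M0}(1−X) = 2.47×0.512 = 1.265 kmol/m³.
Rates in a CSTR are evaluated at the outlet concentration: r_N = 0.579×1.265^1.5 = 0.8234, r_P = 0.305×1.265 = 0.3857.
Overall selectivity = C_N/C_P = r_Nτ/(r_Pτ) = r_N/r_P = 2.13.

2.13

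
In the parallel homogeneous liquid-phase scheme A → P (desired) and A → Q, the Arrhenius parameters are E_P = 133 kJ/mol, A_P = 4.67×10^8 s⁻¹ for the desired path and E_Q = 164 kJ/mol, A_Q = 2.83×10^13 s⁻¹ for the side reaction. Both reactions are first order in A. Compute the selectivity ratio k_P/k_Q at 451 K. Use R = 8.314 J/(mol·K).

With equal orders, S_{P/Q} = k_P/k_Q = (A_P/A_Q)·exp[(E_Q−E_P)/(RT)].
(E_Q−E_P)/(RT) = (164−133)×10³/(8.314×451) = 31000/3750 = 8.268.
k_P/k_Q = (4.67×10^8/2.83×10^13)·exp(8.268) = 1.650×10^-5 × 3895 = 0.0643.
Since E_P < E_Q, lowering the temperature improves selectivity toward P.

0.0643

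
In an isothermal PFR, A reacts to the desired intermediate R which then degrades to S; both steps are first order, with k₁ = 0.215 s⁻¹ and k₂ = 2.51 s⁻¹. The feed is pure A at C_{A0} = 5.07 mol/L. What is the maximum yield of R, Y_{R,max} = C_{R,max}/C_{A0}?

At the optimum, C_{R,max}/C_{A0} = (k₁/k₂)^[k₂/(k₂−k₁)].
= (0.215/2.51)^(2.51/(2.51−0.215)) = (0.08566)^(1.094) = 0.06804.

0.0680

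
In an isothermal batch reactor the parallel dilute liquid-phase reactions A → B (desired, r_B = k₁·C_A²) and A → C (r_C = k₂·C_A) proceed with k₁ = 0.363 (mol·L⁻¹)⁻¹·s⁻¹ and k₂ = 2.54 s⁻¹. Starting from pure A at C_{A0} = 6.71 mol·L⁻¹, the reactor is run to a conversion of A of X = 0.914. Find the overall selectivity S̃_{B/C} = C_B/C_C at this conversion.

C_A = C_{A0}(1−X) = 0.5771 mol·L⁻¹.
Along a PFR/batch, dC_C/dC_A = −r_C/(r_B+r_C) = −k₂/(k₂+k₁·C_A).
Integrating from C_{A0} to C_A: C_C = (2.54/0.363)·ln[(2.54+0.363·6.71)/(2.54+0.363·0.577)] = 6.997·ln(4.976/2.749) = 4.151 mol·L⁻¹.
Then C_B = (C_{A0}−C_A) − C_C = 6.133 − 4.151 = 1.982 mol·L⁻¹.
S̃_{B/C} = C_B/C_C = 1.982/4.151 = 0.478.

0.478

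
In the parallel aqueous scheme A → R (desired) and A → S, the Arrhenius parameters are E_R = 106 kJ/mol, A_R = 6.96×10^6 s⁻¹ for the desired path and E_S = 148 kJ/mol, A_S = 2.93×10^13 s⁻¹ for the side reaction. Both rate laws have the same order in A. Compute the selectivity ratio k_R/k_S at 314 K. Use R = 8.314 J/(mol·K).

Since both paths have the same order in A, the concentration cancels and S_{R/S} = k_R/k_S = (A_R/A_S)·exp[(E_S−E_R)/(RT)].
(E_S−E_R)/(RT) = (148−106)×10³/(8.314×314) = 42000/2611 = 16.09.
k_R/k_S = (6.96×10^6/2.93×10^13)·exp(16.09) = 2.375×10^-7 × 9.706×10^6 = 2.31.
Since E_R < E_S, lowering the temperature improves selectivity toward R.

2.31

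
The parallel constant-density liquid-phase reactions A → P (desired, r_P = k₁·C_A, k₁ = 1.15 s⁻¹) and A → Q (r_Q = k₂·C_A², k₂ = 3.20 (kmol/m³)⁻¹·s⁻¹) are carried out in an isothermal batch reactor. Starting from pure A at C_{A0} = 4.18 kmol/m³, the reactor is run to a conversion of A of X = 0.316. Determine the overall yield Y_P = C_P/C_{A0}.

C_A = C_{A0}(1−X) = 2.859 kmol/m³.
Along a PFR/batch, dC_P/dC_A = −r_P/(r_P+r_Q) = −k₁/(k₁+k₂·C_A).
Integrating from C_{A0} to C_A: C_P = (1.15/3.20)·ln[(1.15+3.20·4.18)/(1.15+3.20·2.86)] = 0.3594·ln(14.53/10.30) = 0.1236 kmol/m³.
Y_P = C_P/C_{A0} = 0.1236/4.18 = 0.0296.

0.0296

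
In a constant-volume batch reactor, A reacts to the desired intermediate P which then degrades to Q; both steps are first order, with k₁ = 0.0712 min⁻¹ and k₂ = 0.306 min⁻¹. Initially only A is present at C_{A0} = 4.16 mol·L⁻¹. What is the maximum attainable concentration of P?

0.622 mol·L⁻¹

At the optimum, C_{P,max}/C_{A0} = (k₁/k₂)^[k₂/(k₂−k₁)].
= (0.0712/0.306)^(0.306/(0.306−0.0712)) = (0.2327)^(1.303) = 0.1495.
C_{P,max} = 0.1495×4.16 = 0.622 mol·L⁻¹.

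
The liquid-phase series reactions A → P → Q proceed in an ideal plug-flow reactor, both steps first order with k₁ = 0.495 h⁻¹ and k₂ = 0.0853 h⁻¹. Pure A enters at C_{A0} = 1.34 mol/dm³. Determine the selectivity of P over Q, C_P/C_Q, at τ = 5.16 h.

2.87

For first-order series with pure A initially, C_P(τ) = k₁C_{A0}/(k₂−k₁)·(e^(−k₁τ) − e^(−k₂τ)).
e^(−k₁τ) = e^(−0.495×5.16) = e^(−2.554) = 0.07775; e^(−k₂τ) = e^(−0.4401) = 0.6439.
C_P = 0.495×1.34/(0.0853−0.495) × (0.07775−0.6439) = (-1.619)×(-0.5662) = 0.9167 mol/dm³.
C_A = C_{A0}e^(−k₁τ) = 0.1042 mol/dm³, so C_Q = C_{A0}−C_A−C_P = 0.3192 mol/dm³; C_P/C_Q = 2.87.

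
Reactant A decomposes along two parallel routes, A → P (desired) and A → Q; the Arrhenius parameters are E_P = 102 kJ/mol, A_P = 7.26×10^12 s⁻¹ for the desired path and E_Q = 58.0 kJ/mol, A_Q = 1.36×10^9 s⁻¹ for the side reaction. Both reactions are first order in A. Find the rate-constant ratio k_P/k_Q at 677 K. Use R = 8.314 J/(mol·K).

2.15

Since both paths have the same order in A, the concentration cancels and S_{P/Q} = k_P/k_Q = (A_P/A_Q)·exp[(E_Q−E_P)/(RT)].
(E_Q−E_P)/(RT) = (58.0−102)×10³/(8.314×677) = -44000/5629 = -7.817.
k_P/k_Q = (7.26×10^12/1.36×10^9)·exp(-7.817) = 5338 × 4.027×10^-4 = 2.15.
Since E_P > E_Q, raising the temperature improves selectivity toward P.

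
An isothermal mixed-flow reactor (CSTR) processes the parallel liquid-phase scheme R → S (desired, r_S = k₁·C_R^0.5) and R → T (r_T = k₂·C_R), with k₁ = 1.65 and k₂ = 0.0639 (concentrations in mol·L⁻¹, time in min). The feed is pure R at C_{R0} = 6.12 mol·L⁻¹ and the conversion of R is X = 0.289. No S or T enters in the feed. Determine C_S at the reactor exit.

1.64 mol·L⁻¹

Exit C_R = C_{R0}(1−X) = 6.12×0.711 = 4.351 mol·L⁻¹.
A CSTR operates uniformly at the exit composition, giving r_S = 3.442 and r_T = 0.2780 (each k·C_R^n at C_R = 4.351).
Fraction of consumed R going to S: r_S/(r_S+r_T) = 0.9253.
C_S = 0.9253·C_{R0}·X = 0.9253×6.12×0.289 = 1.64 mol·L⁻¹.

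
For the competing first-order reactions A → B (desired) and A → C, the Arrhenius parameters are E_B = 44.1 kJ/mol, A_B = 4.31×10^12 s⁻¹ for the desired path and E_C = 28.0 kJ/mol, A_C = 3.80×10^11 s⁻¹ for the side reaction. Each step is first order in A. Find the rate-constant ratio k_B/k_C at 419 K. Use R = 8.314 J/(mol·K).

Since both paths have the same order in A, the concentration cancels and S_{B/C} = k_B/k_C = (A_B/A_C)·exp[(E_C−E_B)/(RT)].
(E_C−E_B)/(RT) = (28.0−44.1)×10³/(8.314×419) = -16100/3484 = -4.622.
k_B/k_C = (4.31×10^12/3.80×10^11)·exp(-4.622) = 11.34 × 0.009836 = 0.112.
Since E_B > E_C, raising the temperature improves selectivity toward B.

0.112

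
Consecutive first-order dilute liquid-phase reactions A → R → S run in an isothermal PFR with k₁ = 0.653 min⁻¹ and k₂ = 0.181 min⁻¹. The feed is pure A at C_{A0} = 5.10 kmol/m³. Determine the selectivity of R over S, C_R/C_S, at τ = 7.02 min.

For first-order series with pure A initially, C_R(τ) = k₁C_{A0}/(k₂−k₁)·(e^(−k₁τ) − e^(−k₂τ)).
e^(−k₁τ) = e^(−0.653×7.02) = e^(−4.584) = 0.01021; e^(−k₂τ) = e^(−1.271) = 0.2807.
C_R = 0.653×5.10/(0.181−0.653) × (0.01021−0.2807) = (-7.056)×(-0.2704) = 1.908 kmol/m³.
C_A = C_{A0}e^(−k₁τ) = 0.05209 kmol/m³, so C_S = C_{A0}−C_A−C_R = 3.140 kmol/m³; C_R/C_S = 0.608.

0.608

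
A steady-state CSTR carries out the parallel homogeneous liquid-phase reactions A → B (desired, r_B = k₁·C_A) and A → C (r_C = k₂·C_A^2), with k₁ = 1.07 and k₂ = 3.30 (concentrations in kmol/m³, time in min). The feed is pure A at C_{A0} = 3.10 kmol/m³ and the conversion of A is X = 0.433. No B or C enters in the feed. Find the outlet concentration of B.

Exit C_A = C_{A0}(1−X) = 3.10×0.567 = 1.758 kmol/m³.
In a CSTR the entire volume is at exit conditions, so r_B = 1.07×1.758 = 1.881 and r_C = 3.30×1.758^2 = 10.20.
Fraction of consumed A going to B: r_B/(r_B+r_C) = 0.1557.
C_B = 0.1557·C_{A0}·X = 0.1557×3.10×0.433 = 0.209 kmol/m³.

0.209 kmol/m³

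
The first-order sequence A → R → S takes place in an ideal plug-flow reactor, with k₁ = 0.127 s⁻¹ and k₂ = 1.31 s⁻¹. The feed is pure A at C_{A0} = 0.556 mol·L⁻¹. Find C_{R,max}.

0.0420 mol·L⁻¹

For a first-order series the maximum intermediate yield is C_{R,max}/C_{A0} = (k₁/k₂)^[k₂/(k₂−k₁)].
= (0.127/1.31)^(1.31/(1.31−0.127)) = (0.09695)^(1.107) = 0.07546.
C_{R,max} = 0.07546×0.556 = 0.0420 mol·L⁻¹.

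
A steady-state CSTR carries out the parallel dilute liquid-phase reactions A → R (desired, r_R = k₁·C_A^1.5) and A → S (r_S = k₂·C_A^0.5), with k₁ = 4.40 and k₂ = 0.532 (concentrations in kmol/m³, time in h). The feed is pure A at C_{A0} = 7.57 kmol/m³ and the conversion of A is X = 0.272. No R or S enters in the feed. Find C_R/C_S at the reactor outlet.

45.6

Exit C_A = C_{A0}(1−X) = 7.57×0.728 = 5.511 kmol/m³.
A CSTR operates uniformly at the exit composition, giving r_R = 56.92 and r_S = 1.249 (each k·C_A^n at C_A = 5.511).
Overall selectivity = C_R/C_S = r_Rτ/(r_Sτ) = r_R/r_S = 45.6.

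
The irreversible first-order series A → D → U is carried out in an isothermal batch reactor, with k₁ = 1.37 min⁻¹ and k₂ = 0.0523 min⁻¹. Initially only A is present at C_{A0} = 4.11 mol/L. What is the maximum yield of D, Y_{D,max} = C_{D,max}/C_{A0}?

At the optimum, C_{D,max}/C_{A0} = (k₁/k₂)^[k₂/(k₂−k₁)].
= (1.37/0.0523)^(0.0523/(0.0523−1.37)) = (26.20)^(-0.03969) = 0.8784.

0.878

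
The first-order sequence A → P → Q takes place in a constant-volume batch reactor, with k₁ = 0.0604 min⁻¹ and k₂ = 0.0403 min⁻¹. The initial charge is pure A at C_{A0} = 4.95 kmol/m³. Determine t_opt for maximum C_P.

20.1 min

The intermediate peaks when r₁ = r₂, i.e. k₁e^(−k₁t) = k₂e^(−k₂t), giving t_opt = ln(k₂/k₁)/(k₂−k₁).
= ln(0.0403/0.0604)/(0.0403−0.0604) = ln(0.6672)/-0.02010 = -0.4046/-0.02010 = 20.1 min.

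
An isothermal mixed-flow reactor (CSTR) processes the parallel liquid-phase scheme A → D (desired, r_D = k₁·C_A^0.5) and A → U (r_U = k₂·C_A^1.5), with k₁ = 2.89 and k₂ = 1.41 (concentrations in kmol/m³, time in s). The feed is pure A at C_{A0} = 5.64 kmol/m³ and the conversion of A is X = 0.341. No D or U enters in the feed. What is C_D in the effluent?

0.684 kmol/m³

Exit C_A = C_{A0}(1−X) = 5.64×0.659 = 3.717 kmol/m³.
In a CSTR the entire volume is at exit conditions, so r_D = 2.89×3.717^0.5 = 5.572 and r_U = 1.41×3.717^1.5 = 10.10.
Fraction of consumed A going to D: r_D/(r_D+r_U) = 0.3554.
C_D = 0.3554·C_{A0}·X = 0.3554×5.64×0.341 = 0.684 kmol/m³.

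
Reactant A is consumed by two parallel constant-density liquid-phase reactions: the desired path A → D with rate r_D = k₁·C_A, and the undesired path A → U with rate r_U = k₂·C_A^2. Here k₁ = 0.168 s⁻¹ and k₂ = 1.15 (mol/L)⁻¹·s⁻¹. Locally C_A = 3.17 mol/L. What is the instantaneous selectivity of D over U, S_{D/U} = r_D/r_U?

S_{D/U} = r_D/r_U = (k₁·C_A)/(k₂·C_A^2) = (k₁/k₂)·C_A⁻¹.
= (0.168×3.170) / (1.15×3.170^2) = 0.5326/11.56 = 0.0461.

0.0461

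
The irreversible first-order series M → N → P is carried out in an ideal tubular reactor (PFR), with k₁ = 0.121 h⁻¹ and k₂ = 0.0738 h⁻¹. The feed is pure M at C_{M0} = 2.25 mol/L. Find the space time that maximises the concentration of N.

The intermediate peaks when r₁ = r₂, i.e. k₁e^(−k₁τ) = k₂e^(−k₂τ), giving τ_opt = ln(k₂/k₁)/(k₂−k₁).
= ln(0.0738/0.121)/(0.0738−0.121) = ln(0.6099)/-0.04720 = -0.4944/-0.04720 = 10.5 h.

10.5 h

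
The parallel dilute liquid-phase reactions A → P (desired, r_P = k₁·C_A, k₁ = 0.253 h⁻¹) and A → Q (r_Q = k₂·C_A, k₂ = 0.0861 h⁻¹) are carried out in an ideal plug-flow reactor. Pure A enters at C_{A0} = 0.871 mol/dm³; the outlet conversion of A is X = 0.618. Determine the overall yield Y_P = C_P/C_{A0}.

0.461

C_A = C_{A0}(1−X) = 0.3327 mol/dm³.
Both paths are first order in A, so the instantaneous fraction to P is constant: dC_P/d(−C_A) = k₁/(k₁+k₂) = 0.7461.
C_P = 0.7461·(C_{A0}−C_A) = 0.7461×0.5383 = 0.402 mol/dm³.
Y_P = C_P/C_{A0} = 0.4016/0.871 = 0.461.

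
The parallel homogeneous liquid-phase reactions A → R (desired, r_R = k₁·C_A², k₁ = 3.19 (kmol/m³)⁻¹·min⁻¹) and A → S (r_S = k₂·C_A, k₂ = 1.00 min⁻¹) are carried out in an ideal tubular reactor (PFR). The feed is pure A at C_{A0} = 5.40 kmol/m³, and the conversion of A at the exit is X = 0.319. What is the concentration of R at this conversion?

C_A = C_{A0}(1−X) = 3.677 kmol/m³.
Along a PFR/batch, dC_S/dC_A = −r_S/(r_R+r_S) = −k₂/(k₂+k₁·C_A).
Integrating from C_{A0} to C_A: C_S = (1.00/3.19)·ln[(1.00+3.19·5.40)/(1.00+3.19·3.68)] = 0.3135·ln(18.23/12.73) = 0.1125 kmol/m³.
Then C_R = (C_{A0}−C_A) − C_S = 1.723 − 0.1125 = 1.610 kmol/m³.

1.61 kmol/m³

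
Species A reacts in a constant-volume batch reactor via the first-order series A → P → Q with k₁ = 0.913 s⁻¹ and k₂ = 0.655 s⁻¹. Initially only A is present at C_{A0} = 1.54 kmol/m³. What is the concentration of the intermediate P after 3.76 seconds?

The intermediate concentration in a first-order A→B→C sequence is C_P = k₁C_{A0}(e^(−k₁t) − e^(−k₂t))/(k₂−k₁).
e^(−k₁t) = e^(−0.913×3.76) = e^(−3.433) = 0.03229; e^(−k₂t) = e^(−2.463) = 0.08520.
C_P = 0.913×1.54/(0.655−0.913) × (0.03229−0.08520) = (-5.450)×(-0.05290) = 0.2883 kmol/m³.

0.288 kmol/m³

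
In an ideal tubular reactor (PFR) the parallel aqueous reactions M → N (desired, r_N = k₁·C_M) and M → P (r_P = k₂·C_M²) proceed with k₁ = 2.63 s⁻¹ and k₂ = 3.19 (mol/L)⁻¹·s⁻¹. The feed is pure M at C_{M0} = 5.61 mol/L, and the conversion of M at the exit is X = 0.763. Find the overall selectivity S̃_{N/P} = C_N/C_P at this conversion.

C_M = C_{M0}(1−X) = 1.330 mol/L.
Along a PFR/batch, dC_N/dC_M = −r_N/(r_N+r_P) = −k₁/(k₁+k₂·C_M).
Integrating from C_{M0} to C_M: C_N = (2.63/3.19)·ln[(2.63+3.19·5.61)/(2.63+3.19·1.33)] = 0.8245·ln(20.53/6.871) = 0.9022 mol/L.
C_P = (C_{M0}−C_M)−C_N = 3.378 mol/L; S̃_{N/P} = 0.9022/3.378 = 0.267.

0.267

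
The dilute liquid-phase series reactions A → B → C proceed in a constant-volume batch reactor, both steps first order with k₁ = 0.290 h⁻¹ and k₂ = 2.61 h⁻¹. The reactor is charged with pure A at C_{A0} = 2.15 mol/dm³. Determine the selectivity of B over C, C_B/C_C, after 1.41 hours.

For first-order series with pure A initially, C_B(t) = k₁C_{A0}/(k₂−k₁)·(e^(−k₁t) − e^(−k₂t)).
e^(−k₁t) = e^(−0.290×1.41) = e^(−0.4089) = 0.6644; e^(−k₂t) = e^(−3.680) = 0.02522.
C_B = 0.290×2.15/(2.61−0.290) × (0.6644−0.02522) = 0.2687×0.6392 = 0.1718 mol/dm³.
C_A = C_{A0}e^(−k₁t) = 1.428 mol/dm³, so C_C = C_{A0}−C_A−C_B = 0.5498 mol/dm³; C_B/C_C = 0.312.

0.312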